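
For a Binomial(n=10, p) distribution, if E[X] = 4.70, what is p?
p = 0.47

For a Binomial(n, p) distribution:
E[X] = n × p

Given n = 10 and E[X] = 4.70:
4.70 = 10 × p
p = 4.70 / 10 = 0.47

Verification: Binomial(10, 0.47) has E[X] = 4.70 ✓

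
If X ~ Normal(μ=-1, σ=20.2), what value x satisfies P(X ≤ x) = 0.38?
-7.1707

We have X ~ Normal(μ=-1, σ=20.2).

We want to find x such that P(X ≤ x) = 0.38.

This is the 38th percentile, which means 38% of values fall below this point.

Using the inverse CDF (quantile function):
x = F⁻¹(0.38) = -7.1707

Verification: P(X ≤ -7.1707) = 0.38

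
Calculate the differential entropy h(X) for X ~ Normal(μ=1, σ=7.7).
3.4602 nats

We have X ~ Normal(μ=1, σ=7.7).

The differential entropy measures the uncertainty or information content of the distribution.

For a Normal distribution with μ=1, σ=7.7:
h(X) = 3.4602 nats

(In bits, this would be 4.9920 bits.)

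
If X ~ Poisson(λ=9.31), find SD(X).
3.0512

We have X ~ Poisson(λ=9.31).

For a Poisson distribution with λ=9.31:
σ = √Var(X) = 3.0512

The standard deviation is the square root of the variance.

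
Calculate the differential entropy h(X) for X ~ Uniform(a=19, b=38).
2.9444 nats

We have X ~ Uniform(a=19, b=38).

The differential entropy measures the uncertainty or information content of the distribution.

For a Uniform distribution with a=19, b=38:
h(X) = 2.9444 nats

(In bits, this would be 4.2479 bits.)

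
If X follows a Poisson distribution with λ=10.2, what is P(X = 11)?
0.115782

We have X ~ Poisson(λ=10.2).

For a Poisson distribution, the PMF gives us the probability of each outcome.

Using the PMF formula:
P(X = 11) = 0.115782

Rounded to 4 decimal places: 0.1158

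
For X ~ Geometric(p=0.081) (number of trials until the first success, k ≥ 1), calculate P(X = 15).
0.024826

We have X ~ Geometric(p=0.081) (number of trials until the first success, k ≥ 1).

For a Geometric distribution, the PMF gives us the probability of each outcome.

Using the PMF formula:
P(X = 15) = 0.024826

Rounded to 4 decimal places: 0.0248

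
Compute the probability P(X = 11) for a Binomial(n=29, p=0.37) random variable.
0.150450

We have X ~ Binomial(n=29, p=0.37).

For a Binomial distribution, the PMF gives us the probability of each outcome.

Using the PMF formula:
P(X = 11) = 0.150450

Rounded to 4 decimal places: 0.1504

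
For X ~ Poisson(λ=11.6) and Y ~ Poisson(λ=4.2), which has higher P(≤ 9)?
Y has higher probability (P(Y ≤ 9) = 0.9889 > P(X ≤ 9) = 0.2791)

Compute P(≤ 9) for each distribution:

X ~ Poisson(λ=11.6):
P(X ≤ 9) = 0.2791

Y ~ Poisson(λ=4.2):
P(Y ≤ 9) = 0.9889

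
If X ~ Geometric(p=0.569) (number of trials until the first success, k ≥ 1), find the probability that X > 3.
0.080063

We have X ~ Geometric(p=0.569) (number of trials until the first success, k ≥ 1).

P(X > 3) = 1 - P(X ≤ 3)
                = 1 - F(3)
                = 1 - 0.919937
                = 0.080063

So there's approximately a 8.0% chance that X exceeds 3.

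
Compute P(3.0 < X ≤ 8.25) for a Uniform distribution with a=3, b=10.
0.750000

We have X ~ Uniform(a=3, b=10).

To find P(3.0 < X ≤ 8.25), we use:
P(3.0 < X ≤ 8.25) = P(X ≤ 8.25) - P(X ≤ 3.0)
                 = F(8.25) - F(3.0)
                 = 0.750000 - 0.000000
                 = 0.750000

So there's approximately a 75.0% chance that X falls in this range.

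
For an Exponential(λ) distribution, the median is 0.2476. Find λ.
λ = 2.7995

For X ~ Exponential(λ), the CDF is F(x) = 1 - e^(-λx).
The median m satisfies F(m) = 0.5:
1 - e^(-λm) = 0.5
e^(-λm) = 0.5
λm = ln(2)
m = ln(2) / λ

Given m = 0.2476:
λ = ln(2) / 0.2476 = 0.693147 / 0.2476 = 2.7995

Verification: ln(2) / 2.7995 = 0.2476 ✓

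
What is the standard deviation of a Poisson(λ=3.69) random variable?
1.9209

We have X ~ Poisson(λ=3.69).

For a Poisson distribution with λ=3.69:
σ = √Var(X) = 1.9209

The standard deviation is the square root of the variance.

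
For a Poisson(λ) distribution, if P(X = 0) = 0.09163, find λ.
λ = 2.3900

For a Poisson(λ) distribution, the PMF at 0 is:
P(X = 0) = λ^0 e^(-λ) / 0! = e^(-λ)

Given P(X = 0) = 0.09163:
e^(-λ) = 0.09163
-λ = ln(0.09163)
λ = -ln(0.09163) = 2.3900

Verification: e^(-2.3900) = 0.09163 ✓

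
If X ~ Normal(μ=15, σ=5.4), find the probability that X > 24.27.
0.043020

We have X ~ Normal(μ=15, σ=5.4).

P(X > 24.27) = 1 - P(X ≤ 24.27)
                = 1 - F(24.27)
                = 1 - 0.956980
                = 0.043020

So there's approximately a 4.3% chance that X exceeds 24.27.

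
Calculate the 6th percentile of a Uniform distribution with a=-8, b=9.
-6.9800

We have X ~ Uniform(a=-8, b=9).

We want to find x such that P(X ≤ x) = 0.06.

This is the 6th percentile, which means 6% of values fall below this point.

Using the inverse CDF (quantile function):
x = F⁻¹(0.06) = -6.9800

Verification: P(X ≤ -6.9800) = 0.06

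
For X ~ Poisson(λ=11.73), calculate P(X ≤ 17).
0.946807

We have X ~ Poisson(λ=11.73).

The CDF gives us P(X ≤ k).

Using the CDF:
P(X ≤ 17) = 0.946807

This means there's approximately a 94.7% chance that X is at most 17.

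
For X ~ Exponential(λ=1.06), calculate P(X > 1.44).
0.217317

We have X ~ Exponential(λ=1.06).

P(X > 1.44) = 1 - P(X ≤ 1.44)
                = 1 - F(1.44)
                = 1 - 0.782683
                = 0.217317

So there's approximately a 21.7% chance that X exceeds 1.44.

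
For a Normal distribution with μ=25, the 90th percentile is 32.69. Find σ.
σ = 6.0005

For X ~ Normal(μ, σ), the p-th percentile satisfies x = μ + z_p × σ,
where z_p = Φ⁻¹(p) is the standard normal quantile.

Step 1: z_{0.9} = Φ⁻¹(0.9) = 1.2816

Step 2: Solve for σ:
32.69 = 25 + 1.2816 × σ
σ = (32.69 - 25) / 1.2816
σ = 7.69 / 1.2816
σ = 6.0005

Verification: μ + z × σ = 25 + 1.2816 × 6.0005 = 32.69 ✓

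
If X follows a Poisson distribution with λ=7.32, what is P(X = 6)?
0.141481

We have X ~ Poisson(λ=7.32).

For a Poisson distribution, the PMF gives us the probability of each outcome.

Using the PMF formula:
P(X = 6) = 0.141481

Rounded to 4 decimal places: 0.1415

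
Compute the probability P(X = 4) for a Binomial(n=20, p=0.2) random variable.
0.218199

We have X ~ Binomial(n=20, p=0.2).

For a Binomial distribution, the PMF gives us the probability of each outcome.

Using the PMF formula:
P(X = 4) = 0.218199

Rounded to 4 decimal places: 0.2182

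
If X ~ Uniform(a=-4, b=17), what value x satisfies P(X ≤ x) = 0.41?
4.6100

We have X ~ Uniform(a=-4, b=17).

We want to find x such that P(X ≤ x) = 0.41.

This is the 41st percentile, which means 41% of values fall below this point.

Using the inverse CDF (quantile function):
x = F⁻¹(0.41) = 4.6100

Verification: P(X ≤ 4.6100) = 0.41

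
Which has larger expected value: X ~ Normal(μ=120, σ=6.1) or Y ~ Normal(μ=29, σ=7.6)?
X has larger mean (120.0000 > 29.0000)

Compute the expected value for each distribution:

X ~ Normal(μ=120, σ=6.1):
E[X] = 120.0000

Y ~ Normal(μ=29, σ=7.6):
E[Y] = 29.0000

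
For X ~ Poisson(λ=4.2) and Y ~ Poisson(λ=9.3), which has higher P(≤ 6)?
X has higher probability (P(X ≤ 6) = 0.8675 > P(Y ≤ 6) = 0.1808)

Compute P(≤ 6) for each distribution:

X ~ Poisson(λ=4.2):
P(X ≤ 6) = 0.8675

Y ~ Poisson(λ=9.3):
P(Y ≤ 6) = 0.1808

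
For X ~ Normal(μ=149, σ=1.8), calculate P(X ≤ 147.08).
0.143061

We have X ~ Normal(μ=149, σ=1.8).

The CDF gives us P(X ≤ k).

Using the CDF:
P(X ≤ 147.08) = 0.143061

This means there's approximately a 14.3% chance that X is at most 147.08.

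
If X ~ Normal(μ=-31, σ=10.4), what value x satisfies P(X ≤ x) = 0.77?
-23.3160

We have X ~ Normal(μ=-31, σ=10.4).

We want to find x such that P(X ≤ x) = 0.77.

This is the 77th percentile, which means 77% of values fall below this point.

Using the inverse CDF (quantile function):
x = F⁻¹(0.77) = -23.3160

Verification: P(X ≤ -23.3160) = 0.77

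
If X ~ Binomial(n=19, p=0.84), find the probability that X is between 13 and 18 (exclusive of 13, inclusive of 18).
0.893574

We have X ~ Binomial(n=19, p=0.84).

To find P(13 < X ≤ 18), we use:
P(13 < X ≤ 18) = P(X ≤ 18) - P(X ≤ 13)
                 = F(18) - F(13)
                 = 0.963583 - 0.070009
                 = 0.893574

So there's approximately a 89.4% chance that X falls in this range.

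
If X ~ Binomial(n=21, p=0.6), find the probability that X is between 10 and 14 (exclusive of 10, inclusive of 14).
0.625376

We have X ~ Binomial(n=21, p=0.6).

To find P(10 < X ≤ 14), we use:
P(10 < X ≤ 14) = P(X ≤ 14) - P(X ≤ 10)
                 = F(14) - F(10)
                 = 0.799754 - 0.174378
                 = 0.625376

So there's approximately a 62.5% chance that X falls in this range.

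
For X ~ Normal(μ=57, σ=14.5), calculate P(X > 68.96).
0.204735

We have X ~ Normal(μ=57, σ=14.5).

P(X > 68.96) = 1 - P(X ≤ 68.96)
                = 1 - F(68.96)
                = 1 - 0.795265
                = 0.204735

So there's approximately a 20.5% chance that X exceeds 68.96.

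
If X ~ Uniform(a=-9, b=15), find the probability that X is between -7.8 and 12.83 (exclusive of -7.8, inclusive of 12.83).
0.859583

We have X ~ Uniform(a=-9, b=15).

To find P(-7.8 < X ≤ 12.83), we use:
P(-7.8 < X ≤ 12.83) = P(X ≤ 12.83) - P(X ≤ -7.8)
                 = F(12.83) - F(-7.8)
                 = 0.909583 - 0.050000
                 = 0.859583

So there's approximately a 86.0% chance that X falls in this range.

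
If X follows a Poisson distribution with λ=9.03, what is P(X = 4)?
0.033179

We have X ~ Poisson(λ=9.03).

For a Poisson distribution, the PMF gives us the probability of each outcome.

Using the PMF formula:
P(X = 4) = 0.033179

Rounded to 4 decimal places: 0.0332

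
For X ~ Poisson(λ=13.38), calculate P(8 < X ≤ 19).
0.862471

We have X ~ Poisson(λ=13.38).

To find P(8 < X ≤ 19), we use:
P(8 < X ≤ 19) = P(X ≤ 19) - P(X ≤ 8)
                 = F(19) - F(8)
                 = 0.946080 - 0.083608
                 = 0.862471

So there's approximately a 86.2% chance that X falls in this range.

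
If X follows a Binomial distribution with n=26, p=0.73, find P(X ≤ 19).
0.577636

We have X ~ Binomial(n=26, p=0.73).

The CDF gives us P(X ≤ k).

Using the CDF:
P(X ≤ 19) = 0.577636

This means there's approximately a 57.8% chance that X is at most 19.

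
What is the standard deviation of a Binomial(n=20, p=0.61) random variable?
2.1813

We have X ~ Binomial(n=20, p=0.61).

For a Binomial distribution with n=20, p=0.61:
σ = √Var(X) = 2.1813

The standard deviation is the square root of the variance.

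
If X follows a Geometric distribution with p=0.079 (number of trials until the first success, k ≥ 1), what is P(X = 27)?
0.009298

We have X ~ Geometric(p=0.079) (number of trials until the first success, k ≥ 1).

For a Geometric distribution, the PMF gives us the probability of each outcome.

Using the PMF formula:
P(X = 27) = 0.009298

Rounded to 4 decimal places: 0.0093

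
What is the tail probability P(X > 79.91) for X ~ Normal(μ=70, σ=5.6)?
0.038393

We have X ~ Normal(μ=70, σ=5.6).

P(X > 79.91) = 1 - P(X ≤ 79.91)
                = 1 - F(79.91)
                = 1 - 0.961607
                = 0.038393

So there's approximately a 3.8% chance that X exceeds 79.91.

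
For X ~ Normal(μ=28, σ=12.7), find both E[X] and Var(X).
E[X] = 28.0000, Var(X) = 161.2900

We have X ~ Normal(μ=28, σ=12.7).

For a Normal distribution with μ=28, σ=12.7:

Expected value:
E[X] = 28.0000

Variance:
Var(X) = 161.2900

Standard deviation:
σ = √Var(X) = 12.7000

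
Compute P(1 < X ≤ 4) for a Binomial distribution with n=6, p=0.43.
0.753869

We have X ~ Binomial(n=6, p=0.43).

To find P(1 < X ≤ 4), we use:
P(1 < X ≤ 4) = P(X ≤ 4) - P(X ≤ 1)
                 = F(4) - F(1)
                 = 0.943402 - 0.189533
                 = 0.753869

So there's approximately a 75.4% chance that X falls in this range.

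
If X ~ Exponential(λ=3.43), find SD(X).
0.2915

We have X ~ Exponential(λ=3.43).

For an Exponential distribution with λ=3.43:
σ = √Var(X) = 0.2915

The standard deviation is the square root of the variance.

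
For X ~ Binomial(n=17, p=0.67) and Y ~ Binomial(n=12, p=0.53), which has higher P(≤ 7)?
Y has higher probability (P(Y ≤ 7) = 0.7430 > P(X ≤ 7) = 0.0254)

Compute P(≤ 7) for each distribution:

X ~ Binomial(n=17, p=0.67):
P(X ≤ 7) = 0.0254

Y ~ Binomial(n=12, p=0.53):
P(Y ≤ 7) = 0.7430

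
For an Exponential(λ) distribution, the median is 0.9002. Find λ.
λ = 0.7700

For X ~ Exponential(λ), the CDF is F(x) = 1 - e^(-λx).
The median m satisfies F(m) = 0.5:
1 - e^(-λm) = 0.5
e^(-λm) = 0.5
λm = ln(2)
m = ln(2) / λ

Given m = 0.9002:
λ = ln(2) / 0.9002 = 0.693147 / 0.9002 = 0.7700

Verification: ln(2) / 0.7700 = 0.9002 ✓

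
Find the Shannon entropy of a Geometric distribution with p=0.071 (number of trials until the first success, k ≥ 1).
3.6087 nats

We have X ~ Geometric(p=0.071) (number of trials until the first success, k ≥ 1).

The Shannon entropy measures the uncertainty or information content of the distribution.

For a Geometric distribution with p=0.071 (number of trials until the first success, k ≥ 1):
H(X) = 3.6087 nats

(In bits, this would be 5.2063 bits.)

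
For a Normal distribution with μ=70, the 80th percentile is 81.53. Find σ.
σ = 13.6997

For X ~ Normal(μ, σ), the p-th percentile satisfies x = μ + z_p × σ,
where z_p = Φ⁻¹(p) is the standard normal quantile.

Step 1: z_{0.8} = Φ⁻¹(0.8) = 0.8416

Step 2: Solve for σ:
81.53 = 70 + 0.8416 × σ
σ = (81.53 - 70) / 0.8416
σ = 11.53 / 0.8416
σ = 13.6997

Verification: μ + z × σ = 70 + 0.8416 × 13.6997 = 81.53 ✓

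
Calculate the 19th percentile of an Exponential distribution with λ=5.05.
0.0417

We have X ~ Exponential(λ=5.05).

We want to find x such that P(X ≤ x) = 0.19.

This is the 19th percentile, which means 19% of values fall below this point.

Using the inverse CDF (quantile function):
x = F⁻¹(0.19) = 0.0417

Verification: P(X ≤ 0.0417) = 0.19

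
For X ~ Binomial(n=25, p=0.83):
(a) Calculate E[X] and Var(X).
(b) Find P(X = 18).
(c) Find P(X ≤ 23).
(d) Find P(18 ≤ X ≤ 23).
(a) E[X] = 20.7500, Var(X) = 3.5275
(b) P(X = 18) = 0.068932
(c) P(X ≤ 23) = 0.941959
(d) P(18 ≤ X ≤ 23) = 0.892414

We have X ~ Binomial(n=25, p=0.83).

(a) Moments:
E[X] = 20.7500
Var(X) = 3.5275
σ = √Var(X) = 1.8782

(b) Point probability using PMF:
P(X = 18) = 0.068932

(c) Cumulative probability using CDF:
P(X ≤ 23) = F(23) = 0.941959

(d) Range probability:
P(18 ≤ X ≤ 23) = P(X ≤ 23) - P(X ≤ 17)
                   = F(23) - F(17)
                   = 0.941959 - 0.049545
                   = 0.892414

This means approximately 89.2% of outcomes fall in the interval [18, 23].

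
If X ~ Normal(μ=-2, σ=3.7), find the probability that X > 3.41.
0.071848

We have X ~ Normal(μ=-2, σ=3.7).

P(X > 3.41) = 1 - P(X ≤ 3.41)
                = 1 - F(3.41)
                = 1 - 0.928152
                = 0.071848

So there's approximately a 7.2% chance that X exceeds 3.41.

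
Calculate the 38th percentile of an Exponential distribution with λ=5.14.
0.0930

We have X ~ Exponential(λ=5.14).

We want to find x such that P(X ≤ x) = 0.38.

This is the 38th percentile, which means 38% of values fall below this point.

Using the inverse CDF (quantile function):
x = F⁻¹(0.38) = 0.0930

Verification: P(X ≤ 0.0930) = 0.38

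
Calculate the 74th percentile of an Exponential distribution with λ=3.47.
0.3882

We have X ~ Exponential(λ=3.47).

We want to find x such that P(X ≤ x) = 0.74.

This is the 74th percentile, which means 74% of values fall below this point.

Using the inverse CDF (quantile function):
x = F⁻¹(0.74) = 0.3882

Verification: P(X ≤ 0.3882) = 0.74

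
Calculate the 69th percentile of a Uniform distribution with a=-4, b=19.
11.8700

We have X ~ Uniform(a=-4, b=19).

We want to find x such that P(X ≤ x) = 0.69.

This is the 69th percentile, which means 69% of values fall below this point.

Using the inverse CDF (quantile function):
x = F⁻¹(0.69) = 11.8700

Verification: P(X ≤ 11.8700) = 0.69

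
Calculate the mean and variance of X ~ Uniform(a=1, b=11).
E[X] = 6.0000, Var(X) = 8.3333

We have X ~ Uniform(a=1, b=11).

For a Uniform distribution with a=1, b=11:

Expected value:
E[X] = 6.0000

Variance:
Var(X) = 8.3333

Standard deviation:
σ = √Var(X) = 2.8868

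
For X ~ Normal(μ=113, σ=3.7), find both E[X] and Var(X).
E[X] = 113.0000, Var(X) = 13.6900

We have X ~ Normal(μ=113, σ=3.7).

For a Normal distribution with μ=113, σ=3.7:

Expected value:
E[X] = 113.0000

Variance:
Var(X) = 13.6900

Standard deviation:
σ = √Var(X) = 3.7000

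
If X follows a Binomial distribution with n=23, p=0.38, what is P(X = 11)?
0.104069

We have X ~ Binomial(n=23, p=0.38).

For a Binomial distribution, the PMF gives us the probability of each outcome.

Using the PMF formula:
P(X = 11) = 0.104069

Rounded to 4 decimal places: 0.1041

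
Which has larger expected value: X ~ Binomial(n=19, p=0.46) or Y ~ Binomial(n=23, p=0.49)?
Y has larger mean (11.2700 > 8.7400)

Compute the expected value for each distribution:

X ~ Binomial(n=19, p=0.46):
E[X] = 8.7400

Y ~ Binomial(n=23, p=0.49):
E[Y] = 11.2700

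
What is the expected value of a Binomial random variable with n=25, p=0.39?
9.7500

We have X ~ Binomial(n=25, p=0.39).

For a Binomial distribution with n=25, p=0.39:
E[X] = 9.7500

This is the expected (average) value of X.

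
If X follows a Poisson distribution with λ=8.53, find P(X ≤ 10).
0.760042

We have X ~ Poisson(λ=8.53).

The CDF gives us P(X ≤ k).

Using the CDF:
P(X ≤ 10) = 0.760042

This means there's approximately a 76.0% chance that X is at most 10.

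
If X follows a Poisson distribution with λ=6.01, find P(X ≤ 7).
0.742602

We have X ~ Poisson(λ=6.01).

The CDF gives us P(X ≤ k).

Using the CDF:
P(X ≤ 7) = 0.742602

This means there's approximately a 74.3% chance that X is at most 7.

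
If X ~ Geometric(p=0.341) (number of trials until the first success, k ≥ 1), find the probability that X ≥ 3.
0.434281

We have X ~ Geometric(p=0.341) (number of trials until the first success, k ≥ 1).

For discrete distributions, P(X ≥ 3) = 1 - P(X ≤ 2).

P(X ≤ 2) = 0.565719
P(X ≥ 3) = 1 - 0.565719 = 0.434281

So there's approximately a 43.4% chance that X is at least 3.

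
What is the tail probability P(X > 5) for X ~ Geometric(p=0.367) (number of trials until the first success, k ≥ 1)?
0.101629

We have X ~ Geometric(p=0.367) (number of trials until the first success, k ≥ 1).

P(X > 5) = 1 - P(X ≤ 5)
                = 1 - F(5)
                = 1 - 0.898371
                = 0.101629

So there's approximately a 10.2% chance that X exceeds 5.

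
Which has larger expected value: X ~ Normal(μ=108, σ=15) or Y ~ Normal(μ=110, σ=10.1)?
Y has larger mean (110.0000 > 108.0000)

Compute the expected value for each distribution:

X ~ Normal(μ=108, σ=15):
E[X] = 108.0000

Y ~ Normal(μ=110, σ=10.1):
E[Y] = 110.0000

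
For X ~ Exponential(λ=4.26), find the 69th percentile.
0.2749

We have X ~ Exponential(λ=4.26).

We want to find x such that P(X ≤ x) = 0.69.

This is the 69th percentile, which means 69% of values fall below this point.

Using the inverse CDF (quantile function):
x = F⁻¹(0.69) = 0.2749

Verification: P(X ≤ 0.2749) = 0.69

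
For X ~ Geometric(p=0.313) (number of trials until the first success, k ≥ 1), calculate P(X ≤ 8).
0.950380

We have X ~ Geometric(p=0.313) (number of trials until the first success, k ≥ 1).

The CDF gives us P(X ≤ k).

Using the CDF:
P(X ≤ 8) = 0.950380

This means there's approximately a 95.0% chance that X is at most 8.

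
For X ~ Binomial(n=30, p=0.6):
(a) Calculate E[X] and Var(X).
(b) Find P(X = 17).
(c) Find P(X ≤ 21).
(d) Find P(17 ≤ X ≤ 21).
(a) E[X] = 18.0000, Var(X) = 7.2000
(b) P(X = 17) = 0.136039
(c) P(X ≤ 21) = 0.905989
(d) P(17 ≤ X ≤ 21) = 0.620493

We have X ~ Binomial(n=30, p=0.6).

(a) Moments:
E[X] = 18.0000
Var(X) = 7.2000
σ = √Var(X) = 2.6833

(b) Point probability using PMF:
P(X = 17) = 0.136039

(c) Cumulative probability using CDF:
P(X ≤ 21) = F(21) = 0.905989

(d) Range probability:
P(17 ≤ X ≤ 21) = P(X ≤ 21) - P(X ≤ 16)
                   = F(21) - F(16)
                   = 0.905989 - 0.285496
                   = 0.620493

This means approximately 62.0% of outcomes fall in the interval [17, 21].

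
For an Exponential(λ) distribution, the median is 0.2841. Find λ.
λ = 2.4398

For X ~ Exponential(λ), the CDF is F(x) = 1 - e^(-λx).
The median m satisfies F(m) = 0.5:
1 - e^(-λm) = 0.5
e^(-λm) = 0.5
λm = ln(2)
m = ln(2) / λ

Given m = 0.2841:
λ = ln(2) / 0.2841 = 0.693147 / 0.2841 = 2.4398

Verification: ln(2) / 2.4398 = 0.2841 ✓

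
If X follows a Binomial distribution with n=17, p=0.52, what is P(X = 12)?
0.061631

We have X ~ Binomial(n=17, p=0.52).

For a Binomial distribution, the PMF gives us the probability of each outcome.

Using the PMF formula:
P(X = 12) = 0.061631

Rounded to 4 decimal places: 0.0616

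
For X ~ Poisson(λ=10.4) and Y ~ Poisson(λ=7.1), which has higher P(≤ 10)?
Y has higher probability (P(Y ≤ 10) = 0.8942 > P(X ≤ 10) = 0.5331)

Compute P(≤ 10) for each distribution:

X ~ Poisson(λ=10.4):
P(X ≤ 10) = 0.5331

Y ~ Poisson(λ=7.1):
P(Y ≤ 10) = 0.8942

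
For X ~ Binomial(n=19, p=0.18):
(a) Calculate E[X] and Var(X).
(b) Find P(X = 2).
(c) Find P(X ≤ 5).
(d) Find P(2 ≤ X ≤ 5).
(a) E[X] = 3.4200, Var(X) = 2.8044
(b) P(X = 2) = 0.189835
(c) P(X ≤ 5) = 0.888980
(d) P(2 ≤ X ≤ 5) = 0.769851

We have X ~ Binomial(n=19, p=0.18).

(a) Moments:
E[X] = 3.4200
Var(X) = 2.8044
σ = √Var(X) = 1.6746

(b) Point probability using PMF:
P(X = 2) = 0.189835

(c) Cumulative probability using CDF:
P(X ≤ 5) = F(5) = 0.888980

(d) Range probability:
P(2 ≤ X ≤ 5) = P(X ≤ 5) - P(X ≤ 1)
                   = F(5) - F(1)
                   = 0.888980 - 0.119128
                   = 0.769851

This means approximately 77.0% of outcomes fall in the interval [2, 5].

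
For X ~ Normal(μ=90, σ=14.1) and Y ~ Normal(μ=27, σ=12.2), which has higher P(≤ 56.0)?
Y has higher probability (P(Y ≤ 56.0) = 0.9913 > P(X ≤ 56.0) = 0.0079)

Compute P(≤ 56.0) for each distribution:

X ~ Normal(μ=90, σ=14.1):
P(X ≤ 56.0) = 0.0079

Y ~ Normal(μ=27, σ=12.2):
P(Y ≤ 56.0) = 0.9913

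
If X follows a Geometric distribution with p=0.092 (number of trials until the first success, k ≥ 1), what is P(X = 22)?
0.012122

We have X ~ Geometric(p=0.092) (number of trials until the first success, k ≥ 1).

For a Geometric distribution, the PMF gives us the probability of each outcome.

Using the PMF formula:
P(X = 22) = 0.012122

Rounded to 4 decimal places: 0.0121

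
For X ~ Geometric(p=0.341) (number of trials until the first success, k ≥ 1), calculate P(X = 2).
0.224719

We have X ~ Geometric(p=0.341) (number of trials until the first success, k ≥ 1).

For a Geometric distribution, the PMF gives us the probability of each outcome.

Using the PMF formula:
P(X = 2) = 0.224719

Rounded to 4 decimal places: 0.2247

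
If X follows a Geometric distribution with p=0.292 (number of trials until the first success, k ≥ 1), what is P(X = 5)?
0.073370

We have X ~ Geometric(p=0.292) (number of trials until the first success, k ≥ 1).

For a Geometric distribution, the PMF gives us the probability of each outcome.

Using the PMF formula:
P(X = 5) = 0.073370

Rounded to 4 decimal places: 0.0734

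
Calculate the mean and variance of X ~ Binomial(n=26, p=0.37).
E[X] = 9.6200, Var(X) = 6.0606

We have X ~ Binomial(n=26, p=0.37).

For a Binomial distribution with n=26, p=0.37:

Expected value:
E[X] = 9.6200

Variance:
Var(X) = 6.0606

Standard deviation:
σ = √Var(X) = 2.4618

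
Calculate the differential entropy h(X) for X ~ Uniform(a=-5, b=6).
2.3979 nats

We have X ~ Uniform(a=-5, b=6).

The differential entropy measures the uncertainty or information content of the distribution.

For a Uniform distribution with a=-5, b=6:
h(X) = 2.3979 nats

(In bits, this would be 3.4594 bits.)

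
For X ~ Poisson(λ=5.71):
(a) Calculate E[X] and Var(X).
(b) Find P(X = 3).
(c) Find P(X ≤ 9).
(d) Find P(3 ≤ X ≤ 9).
(a) E[X] = 5.7100, Var(X) = 5.7100
(b) P(X = 3) = 0.102786
(c) P(X ≤ 9) = 0.934595
(d) P(3 ≤ X ≤ 9) = 0.858364

We have X ~ Poisson(λ=5.71).

(a) Moments:
E[X] = 5.7100
Var(X) = 5.7100
σ = √Var(X) = 2.3896

(b) Point probability using PMF:
P(X = 3) = 0.102786

(c) Cumulative probability using CDF:
P(X ≤ 9) = F(9) = 0.934595

(d) Range probability:
P(3 ≤ X ≤ 9) = P(X ≤ 9) - P(X ≤ 2)
                   = F(9) - F(2)
                   = 0.934595 - 0.076231
                   = 0.858364

This means approximately 85.8% of outcomes fall in the interval [3, 9].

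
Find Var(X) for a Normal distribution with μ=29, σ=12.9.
166.4100

We have X ~ Normal(μ=29, σ=12.9).

For a Normal distribution with μ=29, σ=12.9:
Var(X) = 166.4100

The variance measures the spread of the distribution around the mean.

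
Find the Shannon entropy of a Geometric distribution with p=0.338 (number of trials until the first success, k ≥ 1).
1.8926 nats

We have X ~ Geometric(p=0.338) (number of trials until the first success, k ≥ 1).

The Shannon entropy measures the uncertainty or information content of the distribution.

For a Geometric distribution with p=0.338 (number of trials until the first success, k ≥ 1):
H(X) = 1.8926 nats

(In bits, this would be 2.7304 bits.)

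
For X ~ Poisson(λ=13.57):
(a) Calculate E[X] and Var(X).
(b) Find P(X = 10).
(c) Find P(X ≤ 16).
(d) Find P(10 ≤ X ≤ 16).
(a) E[X] = 13.5700, Var(X) = 13.5700
(b) P(X = 10) = 0.074586
(c) P(X ≤ 16) = 0.791927
(d) P(10 ≤ X ≤ 16) = 0.660556

We have X ~ Poisson(λ=13.57).

(a) Moments:
E[X] = 13.5700
Var(X) = 13.5700
σ = √Var(X) = 3.6837

(b) Point probability using PMF:
P(X = 10) = 0.074586

(c) Cumulative probability using CDF:
P(X ≤ 16) = F(16) = 0.791927

(d) Range probability:
P(10 ≤ X ≤ 16) = P(X ≤ 16) - P(X ≤ 9)
                   = F(16) - F(9)
                   = 0.791927 - 0.131371
                   = 0.660556

This means approximately 66.1% of outcomes fall in the interval [10, 16].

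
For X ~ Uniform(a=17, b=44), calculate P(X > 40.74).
0.120741

We have X ~ Uniform(a=17, b=44).

P(X > 40.74) = 1 - P(X ≤ 40.74)
                = 1 - F(40.74)
                = 1 - 0.879259
                = 0.120741

So there's approximately a 12.1% chance that X exceeds 40.74.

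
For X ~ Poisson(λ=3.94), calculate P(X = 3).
0.198252

We have X ~ Poisson(λ=3.94).

For a Poisson distribution, the PMF gives us the probability of each outcome.

Using the PMF formula:
P(X = 3) = 0.198252

Rounded to 4 decimal places: 0.1983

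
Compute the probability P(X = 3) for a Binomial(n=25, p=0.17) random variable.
0.187410

We have X ~ Binomial(n=25, p=0.17).

For a Binomial distribution, the PMF gives us the probability of each outcome.

Using the PMF formula:
P(X = 3) = 0.187410

Rounded to 4 decimal places: 0.1874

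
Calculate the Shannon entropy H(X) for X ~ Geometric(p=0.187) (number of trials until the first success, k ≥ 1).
2.5767 nats

We have X ~ Geometric(p=0.187) (number of trials until the first success, k ≥ 1).

The Shannon entropy measures the uncertainty or information content of the distribution.

For a Geometric distribution with p=0.187 (number of trials until the first success, k ≥ 1):
H(X) = 2.5767 nats

(In bits, this would be 3.7174 bits.)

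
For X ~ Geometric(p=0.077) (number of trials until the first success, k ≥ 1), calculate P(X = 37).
0.004303

We have X ~ Geometric(p=0.077) (number of trials until the first success, k ≥ 1).

For a Geometric distribution, the PMF gives us the probability of each outcome.

Using the PMF formula:
P(X = 37) = 0.004303

Rounded to 4 decimal places: 0.0043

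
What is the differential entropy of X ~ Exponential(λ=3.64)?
-0.2920 nats

We have X ~ Exponential(λ=3.64).

The differential entropy measures the uncertainty or information content of the distribution.

For an Exponential distribution with λ=3.64:
h(X) = -0.2920 nats

(In bits, this would be -0.4212 bits.)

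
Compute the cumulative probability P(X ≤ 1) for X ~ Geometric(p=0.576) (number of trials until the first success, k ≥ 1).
0.576000

We have X ~ Geometric(p=0.576) (number of trials until the first success, k ≥ 1).

The CDF gives us P(X ≤ k).

Using the CDF:
P(X ≤ 1) = 0.576000

This means there's approximately a 57.6% chance that X is at most 1.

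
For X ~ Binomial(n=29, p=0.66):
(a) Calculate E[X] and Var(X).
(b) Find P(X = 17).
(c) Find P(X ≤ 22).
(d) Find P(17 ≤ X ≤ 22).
(a) E[X] = 19.1400, Var(X) = 6.5076
(b) P(X = 17) = 0.105956
(c) P(X ≤ 22) = 0.909506
(d) P(17 ≤ X ≤ 22) = 0.759010

We have X ~ Binomial(n=29, p=0.66).

(a) Moments:
E[X] = 19.1400
Var(X) = 6.5076
σ = √Var(X) = 2.5510

(b) Point probability using PMF:
P(X = 17) = 0.105956

(c) Cumulative probability using CDF:
P(X ≤ 22) = F(22) = 0.909506

(d) Range probability:
P(17 ≤ X ≤ 22) = P(X ≤ 22) - P(X ≤ 16)
                   = F(22) - F(16)
                   = 0.909506 - 0.150496
                   = 0.759010

This means approximately 75.9% of outcomes fall in the interval [17, 22].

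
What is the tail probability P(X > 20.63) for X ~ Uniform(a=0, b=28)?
0.263214

We have X ~ Uniform(a=0, b=28).

P(X > 20.63) = 1 - P(X ≤ 20.63)
                = 1 - F(20.63)
                = 1 - 0.736786
                = 0.263214

So there's approximately a 26.3% chance that X exceeds 20.63.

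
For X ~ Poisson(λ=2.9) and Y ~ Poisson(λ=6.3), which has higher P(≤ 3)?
X has higher probability (P(X ≤ 3) = 0.6696 > P(Y ≤ 3) = 0.1264)

Compute P(≤ 3) for each distribution:

X ~ Poisson(λ=2.9):
P(X ≤ 3) = 0.6696

Y ~ Poisson(λ=6.3):
P(Y ≤ 3) = 0.1264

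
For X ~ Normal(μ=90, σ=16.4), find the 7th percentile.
65.7970

We have X ~ Normal(μ=90, σ=16.4).

We want to find x such that P(X ≤ x) = 0.07.

This is the 7th percentile, which means 7% of values fall below this point.

Using the inverse CDF (quantile function):
x = F⁻¹(0.07) = 65.7970

Verification: P(X ≤ 65.7970) = 0.07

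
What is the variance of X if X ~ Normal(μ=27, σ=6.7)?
44.8900

We have X ~ Normal(μ=27, σ=6.7).

For a Normal distribution with μ=27, σ=6.7:
Var(X) = 44.8900

The variance measures the spread of the distribution around the mean.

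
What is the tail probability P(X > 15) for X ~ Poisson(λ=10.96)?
0.090485

We have X ~ Poisson(λ=10.96).

P(X > 15) = 1 - P(X ≤ 15)
                = 1 - F(15)
                = 1 - 0.909515
                = 0.090485

So there's approximately a 9.0% chance that X exceeds 15.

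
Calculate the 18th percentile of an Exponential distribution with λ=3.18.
0.0624

We have X ~ Exponential(λ=3.18).

We want to find x such that P(X ≤ x) = 0.18.

This is the 18th percentile, which means 18% of values fall below this point.

Using the inverse CDF (quantile function):
x = F⁻¹(0.18) = 0.0624

Verification: P(X ≤ 0.0624) = 0.18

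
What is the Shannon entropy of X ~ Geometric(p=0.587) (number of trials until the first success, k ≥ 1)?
1.1549 nats

We have X ~ Geometric(p=0.587) (number of trials until the first success, k ≥ 1).

The Shannon entropy measures the uncertainty or information content of the distribution.

For a Geometric distribution with p=0.587 (number of trials until the first success, k ≥ 1):
H(X) = 1.1549 nats

(In bits, this would be 1.6662 bits.)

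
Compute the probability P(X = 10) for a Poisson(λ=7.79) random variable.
0.093855

We have X ~ Poisson(λ=7.79).

For a Poisson distribution, the PMF gives us the probability of each outcome.

Using the PMF formula:
P(X = 10) = 0.093855

Rounded to 4 decimal places: 0.0939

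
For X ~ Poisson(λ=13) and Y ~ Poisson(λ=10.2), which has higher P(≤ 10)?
Y has higher probability (P(Y ≤ 10) = 0.5580 > P(X ≤ 10) = 0.2517)

Compute P(≤ 10) for each distribution:

X ~ Poisson(λ=13):
P(X ≤ 10) = 0.2517

Y ~ Poisson(λ=10.2):
P(Y ≤ 10) = 0.5580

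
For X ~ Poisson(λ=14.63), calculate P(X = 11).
0.072913

We have X ~ Poisson(λ=14.63).

For a Poisson distribution, the PMF gives us the probability of each outcome.

Using the PMF formula:
P(X = 11) = 0.072913

Rounded to 4 decimal places: 0.0729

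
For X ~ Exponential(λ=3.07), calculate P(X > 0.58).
0.168537

We have X ~ Exponential(λ=3.07).

P(X > 0.58) = 1 - P(X ≤ 0.58)
                = 1 - F(0.58)
                = 1 - 0.831463
                = 0.168537

So there's approximately a 16.9% chance that X exceeds 0.58.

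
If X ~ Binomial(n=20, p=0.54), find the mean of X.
10.8000

We have X ~ Binomial(n=20, p=0.54).

For a Binomial distribution with n=20, p=0.54:
E[X] = 10.8000

This is the expected (average) value of X.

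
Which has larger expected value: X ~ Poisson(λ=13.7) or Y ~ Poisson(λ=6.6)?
X has larger mean (13.7000 > 6.6000)

Compute the expected value for each distribution:

X ~ Poisson(λ=13.7):
E[X] = 13.7000

Y ~ Poisson(λ=6.6):
E[Y] = 6.6000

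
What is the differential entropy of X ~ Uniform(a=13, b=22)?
2.1972 nats

We have X ~ Uniform(a=13, b=22).

The differential entropy measures the uncertainty or information content of the distribution.

For a Uniform distribution with a=13, b=22:
h(X) = 2.1972 nats

(In bits, this would be 3.1699 bits.)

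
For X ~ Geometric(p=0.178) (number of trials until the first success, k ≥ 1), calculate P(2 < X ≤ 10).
0.534847

We have X ~ Geometric(p=0.178) (number of trials until the first success, k ≥ 1).

To find P(2 < X ≤ 10), we use:
P(2 < X ≤ 10) = P(X ≤ 10) - P(X ≤ 2)
                 = F(10) - F(2)
                 = 0.859163 - 0.324316
                 = 0.534847

So there's approximately a 53.5% chance that X falls in this range.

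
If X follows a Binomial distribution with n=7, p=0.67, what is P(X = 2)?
0.036893

We have X ~ Binomial(n=7, p=0.67).

For a Binomial distribution, the PMF gives us the probability of each outcome.

Using the PMF formula:
P(X = 2) = 0.036893

Rounded to 4 decimal places: 0.0369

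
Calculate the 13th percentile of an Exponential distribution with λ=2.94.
0.0474

We have X ~ Exponential(λ=2.94).

We want to find x such that P(X ≤ x) = 0.13.

This is the 13th percentile, which means 13% of values fall below this point.

Using the inverse CDF (quantile function):
x = F⁻¹(0.13) = 0.0474

Verification: P(X ≤ 0.0474) = 0.13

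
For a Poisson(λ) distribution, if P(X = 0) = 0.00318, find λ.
λ = 5.7509

For a Poisson(λ) distribution, the PMF at 0 is:
P(X = 0) = λ^0 e^(-λ) / 0! = e^(-λ)

Given P(X = 0) = 0.00318:
e^(-λ) = 0.00318
-λ = ln(0.00318)
λ = -ln(0.00318) = 5.7509

Verification: e^(-5.7509) = 0.00318 ✓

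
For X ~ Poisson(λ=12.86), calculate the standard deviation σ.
3.5861

We have X ~ Poisson(λ=12.86).

For a Poisson distribution with λ=12.86:
σ = √Var(X) = 3.5861

The standard deviation is the square root of the variance.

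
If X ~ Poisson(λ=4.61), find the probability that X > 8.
0.045574

We have X ~ Poisson(λ=4.61).

P(X > 8) = 1 - P(X ≤ 8)
                = 1 - F(8)
                = 1 - 0.954426
                = 0.045574

So there's approximately a 4.6% chance that X exceeds 8.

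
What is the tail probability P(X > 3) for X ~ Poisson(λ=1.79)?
0.107107

We have X ~ Poisson(λ=1.79).

P(X > 3) = 1 - P(X ≤ 3)
                = 1 - F(3)
                = 1 - 0.892893
                = 0.107107

So there's approximately a 10.7% chance that X exceeds 3.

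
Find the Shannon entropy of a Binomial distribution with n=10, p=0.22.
1.6630 nats

We have X ~ Binomial(n=10, p=0.22).

The Shannon entropy measures the uncertainty or information content of the distribution.

For a Binomial distribution with n=10, p=0.22:
H(X) = 1.6630 nats

(In bits, this would be 2.3992 bits.)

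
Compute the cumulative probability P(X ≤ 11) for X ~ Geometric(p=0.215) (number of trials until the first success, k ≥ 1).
0.930246

We have X ~ Geometric(p=0.215) (number of trials until the first success, k ≥ 1).

The CDF gives us P(X ≤ k).

Using the CDF:
P(X ≤ 11) = 0.930246

This means there's approximately a 93.0% chance that X is at most 11.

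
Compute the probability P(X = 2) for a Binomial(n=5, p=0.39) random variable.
0.345238

We have X ~ Binomial(n=5, p=0.39).

For a Binomial distribution, the PMF gives us the probability of each outcome.

Using the PMF formula:
P(X = 2) = 0.345238

Rounded to 4 decimal places: 0.3452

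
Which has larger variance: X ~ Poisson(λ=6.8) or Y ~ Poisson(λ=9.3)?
Y has larger variance (9.3000 > 6.8000)

Compute the variance for each distribution:

X ~ Poisson(λ=6.8):
Var(X) = 6.8000

Y ~ Poisson(λ=9.3):
Var(Y) = 9.3000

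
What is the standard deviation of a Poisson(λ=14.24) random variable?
3.7736

We have X ~ Poisson(λ=14.24).

For a Poisson distribution with λ=14.24:
σ = √Var(X) = 3.7736

The standard deviation is the square root of the variance.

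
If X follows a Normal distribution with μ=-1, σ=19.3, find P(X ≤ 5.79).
0.637511

We have X ~ Normal(μ=-1, σ=19.3).

The CDF gives us P(X ≤ k).

Using the CDF:
P(X ≤ 5.79) = 0.637511

This means there's approximately a 63.8% chance that X is at most 5.79.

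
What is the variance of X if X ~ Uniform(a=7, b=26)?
30.0833

We have X ~ Uniform(a=7, b=26).

For a Uniform distribution with a=7, b=26:
Var(X) = 30.0833

The variance measures the spread of the distribution around the mean.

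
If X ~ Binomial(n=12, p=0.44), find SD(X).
1.7195

We have X ~ Binomial(n=12, p=0.44).

For a Binomial distribution with n=12, p=0.44:
σ = √Var(X) = 1.7195

The standard deviation is the square root of the variance.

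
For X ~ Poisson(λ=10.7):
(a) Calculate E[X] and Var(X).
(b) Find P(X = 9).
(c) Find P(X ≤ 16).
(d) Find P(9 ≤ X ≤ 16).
(a) E[X] = 10.7000, Var(X) = 10.7000
(b) P(X = 9) = 0.114219
(c) P(X ≤ 16) = 0.954342
(d) P(9 ≤ X ≤ 16) = 0.694627

We have X ~ Poisson(λ=10.7).

(a) Moments:
E[X] = 10.7000
Var(X) = 10.7000
σ = √Var(X) = 3.2711

(b) Point probability using PMF:
P(X = 9) = 0.114219

(c) Cumulative probability using CDF:
P(X ≤ 16) = F(16) = 0.954342

(d) Range probability:
P(9 ≤ X ≤ 16) = P(X ≤ 16) - P(X ≤ 8)
                   = F(16) - F(8)
                   = 0.954342 - 0.259715
                   = 0.694627

This means approximately 69.5% of outcomes fall in the interval [9, 16].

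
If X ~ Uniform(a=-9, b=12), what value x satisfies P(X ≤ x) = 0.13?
-6.2700

We have X ~ Uniform(a=-9, b=12).

We want to find x such that P(X ≤ x) = 0.13.

This is the 13th percentile, which means 13% of values fall below this point.

Using the inverse CDF (quantile function):
x = F⁻¹(0.13) = -6.2700

Verification: P(X ≤ -6.2700) = 0.13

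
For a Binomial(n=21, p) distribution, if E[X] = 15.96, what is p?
p = 0.76

For a Binomial(n, p) distribution:
E[X] = n × p

Given n = 21 and E[X] = 15.96:
15.96 = 21 × p
p = 15.96 / 21 = 0.76

Verification: Binomial(21, 0.76) has E[X] = 15.96 ✓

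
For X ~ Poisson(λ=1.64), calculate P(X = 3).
0.142606

We have X ~ Poisson(λ=1.64).

For a Poisson distribution, the PMF gives us the probability of each outcome.

Using the PMF formula:
P(X = 3) = 0.142606

Rounded to 4 decimal places: 0.1426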